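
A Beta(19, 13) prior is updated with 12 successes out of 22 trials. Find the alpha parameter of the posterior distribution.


In the Beta-Binomial conjugate update:
alpha_post = alpha_prior + successes
= 19 + 12
= 31

31


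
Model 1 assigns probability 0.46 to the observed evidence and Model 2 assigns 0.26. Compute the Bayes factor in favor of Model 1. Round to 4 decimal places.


BF = P(data|M1) / P(data|M2)
= 0.46 / 0.26 = 1.7692

1.7692


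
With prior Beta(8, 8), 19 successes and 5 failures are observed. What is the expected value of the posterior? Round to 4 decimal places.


Posterior = Beta(27, 13)
E[theta] = alpha/(alpha+beta)
= 27/40 = 0.675

0.675


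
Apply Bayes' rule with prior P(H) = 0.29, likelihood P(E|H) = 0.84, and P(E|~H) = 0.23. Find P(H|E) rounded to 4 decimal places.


Step 1: Compute marginal P(E) = P(E|H)P(H) + P(E|~H)P(~H)
= 0.84*0.29 + 0.23*0.71 = 0.4069
Step 2: P(H|E) = P(E|H)P(H)/P(E) = 0.2436/0.4069
= 0.5987

0.5987


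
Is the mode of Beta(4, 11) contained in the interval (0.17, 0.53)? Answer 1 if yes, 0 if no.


Mode = (a-1)/(a+b-2) = 3/13 = 0.2308
Interval: (0.17, 0.53)
Contains mode? 1

1


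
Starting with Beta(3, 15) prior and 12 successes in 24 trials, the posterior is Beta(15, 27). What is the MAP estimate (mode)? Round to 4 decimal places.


The mode of Beta(a, b) when a > 1 and b > 1 is (a-1)/(a+b-2)
= (15 - 1) / (15 + 27 - 2)
= 14 / 40
= 0.35

0.35


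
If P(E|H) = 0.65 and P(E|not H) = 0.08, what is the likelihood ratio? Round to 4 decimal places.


Likelihood ratio = P(E|H) / P(E|not H)
= 0.65 / 0.08
= 8.125

8.125


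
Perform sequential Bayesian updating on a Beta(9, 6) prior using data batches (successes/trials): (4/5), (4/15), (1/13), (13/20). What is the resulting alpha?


Accumulate successes: 22
Posterior alpha = prior alpha + sum of successes
= 9 + 22 = 31

31


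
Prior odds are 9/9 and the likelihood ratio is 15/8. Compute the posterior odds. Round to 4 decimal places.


Posterior odds = prior odds * likelihood ratio
= (9/9) * (15/8)
= 135 / 72
= 1.875

1.875


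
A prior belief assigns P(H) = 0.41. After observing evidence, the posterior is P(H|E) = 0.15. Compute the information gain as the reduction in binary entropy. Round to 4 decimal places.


H(prior) = -0.41*log2(0.41) - 0.59*log2(0.59)
= 0.9765
H(post) = -0.15*log2(0.15) - 0.85*log2(0.85)
= 0.6098
IG = 0.9765 - 0.6098 = 0.3667

0.3667


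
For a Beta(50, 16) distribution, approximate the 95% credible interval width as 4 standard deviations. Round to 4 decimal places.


Variance of Beta(a,b) = ab / ((a+b)^2 * (a+b+1))
= 50*16 / ((66)^2 * 67)
= 0.0027
SD = sqrt(0.0027) = 0.0524
Width = 4 * SD = 0.2094

0.2094


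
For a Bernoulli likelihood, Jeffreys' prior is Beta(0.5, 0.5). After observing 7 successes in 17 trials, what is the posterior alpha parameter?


Jeffreys' prior for Bernoulli is Beta(0.5, 0.5).
Posterior is Beta(0.5 + k, 0.5 + n - k).
Posterior alpha = 0.5 + k = 0.5 + 7 = 7.5

7.5


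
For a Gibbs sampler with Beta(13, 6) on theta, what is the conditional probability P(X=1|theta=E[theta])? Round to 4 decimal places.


E[theta] = 13/(13+6) = 0.6842
P(X=1|theta) = theta = 0.6842

0.6842


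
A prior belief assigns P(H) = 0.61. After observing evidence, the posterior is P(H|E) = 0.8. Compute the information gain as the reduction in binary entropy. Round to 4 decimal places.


H(prior) = -0.61*log2(0.61) - 0.39*log2(0.39)
= 0.9648
H(post) = -0.8*log2(0.8) - 0.2*log2(0.2)
= 0.7219
IG = 0.9648 - 0.7219 = 0.2429

0.2429


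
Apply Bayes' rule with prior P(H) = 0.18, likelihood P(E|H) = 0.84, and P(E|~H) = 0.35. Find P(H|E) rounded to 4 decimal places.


Step 1: Compute marginal P(E) = P(E|H)P(H) + P(E|~H)P(~H)
= 0.84*0.18 + 0.35*0.82 = 0.4382
Step 2: P(H|E) = P(E|H)P(H)/P(E) = 0.1512/0.4382
= 0.345

0.345


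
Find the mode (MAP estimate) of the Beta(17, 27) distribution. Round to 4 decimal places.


For Beta(a,b) with a,b > 1:
Mode = (a-1)/(a+b-2) = (17-1)/(44-2)
= 16/42 = 0.381

0.381


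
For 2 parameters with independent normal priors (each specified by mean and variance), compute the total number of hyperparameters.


A normal prior has 2 hyperparameters per parameter.
Total = 2 * 2 = 4

4


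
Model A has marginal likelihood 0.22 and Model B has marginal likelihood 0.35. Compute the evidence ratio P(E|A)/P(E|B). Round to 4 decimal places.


Evidence ratio = P(E|A) / P(E|B)
= 0.22 / 0.35
= 0.6286

0.6286


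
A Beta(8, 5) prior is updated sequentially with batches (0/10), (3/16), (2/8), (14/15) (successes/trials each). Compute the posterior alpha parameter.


Sequential conjugate updating is equivalent to a single batch update.
Total successes across all batches = 19
alpha_posterior = alpha_prior + total_successes = 8 + 19
= 27

27


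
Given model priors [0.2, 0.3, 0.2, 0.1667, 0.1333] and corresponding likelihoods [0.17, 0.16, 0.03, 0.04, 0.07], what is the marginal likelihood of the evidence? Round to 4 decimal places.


P(E) = sum_i P(M_i) P(E|M_i)
= 0.034 + 0.048 + 0.006 + 0.0067 + 0.0093
= 0.104

0.104


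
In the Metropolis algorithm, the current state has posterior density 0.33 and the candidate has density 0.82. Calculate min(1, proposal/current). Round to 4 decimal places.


Ratio = 0.82/0.33 = 2.4848
Acceptance probability = min(1, 2.4848)
= 1.0

1.0


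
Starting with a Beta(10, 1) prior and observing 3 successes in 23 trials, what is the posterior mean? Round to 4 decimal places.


Posterior parameters: alpha = 10 + 3 = 13
beta = 1 + 20 = 21
Posterior mean = alpha / (alpha + beta) = 13 / 34
= 0.3824

0.3824


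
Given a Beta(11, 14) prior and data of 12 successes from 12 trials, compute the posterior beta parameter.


Number of failures = 12 - 12 = 0
Posterior beta = 14 + 0 = 14

14


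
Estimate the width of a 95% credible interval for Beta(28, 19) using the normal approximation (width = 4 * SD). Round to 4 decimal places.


For Beta(a,b): Var = ab/((a+b)^2(a+b+1))
Var = 0.005, SD = 0.0708
Approximate 95% CI width = 4 * 0.0708 = 0.2833

0.2833


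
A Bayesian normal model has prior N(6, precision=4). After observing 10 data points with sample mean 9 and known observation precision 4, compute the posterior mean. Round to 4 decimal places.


Posterior mean = (prior_precision * prior_mean + n * data_precision * data_mean) / (prior_precision + n * data_precision)
Numerator = 4*6 + 10*4*9 = 384
Denominator = 4 + 10*4 = 44
Posterior mean = 8.7273

8.7273


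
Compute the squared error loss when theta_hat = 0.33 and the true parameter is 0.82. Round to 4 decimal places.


L = (theta_hat - theta_true)^2
= (0.33 - 0.82)^2
= -0.49^2 = 0.2401

0.2401


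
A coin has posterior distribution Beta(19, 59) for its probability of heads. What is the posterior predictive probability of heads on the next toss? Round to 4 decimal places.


Posterior predictive = E[theta] = alpha/(alpha+beta)
= 19/78
= 0.2436

0.2436


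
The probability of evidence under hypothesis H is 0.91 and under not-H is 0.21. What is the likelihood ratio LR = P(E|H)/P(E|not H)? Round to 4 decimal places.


LR = 0.91 / 0.21
= 4.3333

4.3333


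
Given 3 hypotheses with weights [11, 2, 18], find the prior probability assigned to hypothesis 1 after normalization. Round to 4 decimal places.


To normalize, divide each weight by the sum of all weights.
Sum = 31
Prior(H1) = 11/31 = 0.3548

0.3548


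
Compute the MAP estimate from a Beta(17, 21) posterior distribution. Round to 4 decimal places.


MAP = mode of Beta distribution
= (alpha - 1)/(alpha + beta - 2)
= (17-1)/(17+21-2)
= 16/36 = 0.4444

0.4444


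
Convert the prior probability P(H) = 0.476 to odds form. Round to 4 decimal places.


P(not H) = 1 - 0.476 = 0.524
Odds = 0.476 / 0.524 = 0.9084

0.9084


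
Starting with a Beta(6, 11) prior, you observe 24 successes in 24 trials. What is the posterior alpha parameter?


For a Beta-Binomial conjugate model:
Posterior alpha = prior alpha + number of successes
= 6 + 24 = 30

30


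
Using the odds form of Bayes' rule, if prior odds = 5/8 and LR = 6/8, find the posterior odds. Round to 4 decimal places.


Bayes' rule in odds form: posterior odds = prior odds * LR
= (5 * 6) / (8 * 8)
= 30/64 = 0.4688

0.4688


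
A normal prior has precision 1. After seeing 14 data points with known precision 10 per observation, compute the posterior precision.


In the conjugate normal model, precisions add:
tau_posterior = tau_prior + n * tau_data
= 1 + 14*10 = 141

141


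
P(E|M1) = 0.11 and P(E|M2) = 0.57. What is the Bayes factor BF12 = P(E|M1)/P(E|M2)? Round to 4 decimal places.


Bayes factor BF12 = P(E|M1) / P(E|M2)
= 0.11 / 0.57
= 0.193

0.193


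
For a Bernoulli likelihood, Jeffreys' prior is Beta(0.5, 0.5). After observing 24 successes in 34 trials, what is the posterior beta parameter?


Jeffreys' prior for Bernoulli is Beta(0.5, 0.5).
Posterior is Beta(0.5 + k, 0.5 + n - k).
Posterior beta = 0.5 + (n - k) = 0.5 + 10 = 10.5

10.5


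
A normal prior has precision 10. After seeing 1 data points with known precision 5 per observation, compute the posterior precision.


In the conjugate normal model, precisions add:
tau_posterior = tau_prior + n * tau_data
= 10 + 1*5 = 15

15


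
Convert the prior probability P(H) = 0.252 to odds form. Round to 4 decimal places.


P(not H) = 1 - 0.252 = 0.748
Odds = 0.252 / 0.748 = 0.3369

0.3369


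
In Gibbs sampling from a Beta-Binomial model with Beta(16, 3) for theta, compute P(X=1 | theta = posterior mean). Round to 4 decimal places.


Posterior mean = alpha/(alpha+beta) = 16/19 = 0.8421
P(X=1|theta=mean) = theta = 0.8421

0.8421


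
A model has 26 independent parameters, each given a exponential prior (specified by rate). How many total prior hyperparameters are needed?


Each exponential prior needs 1 hyperparameter (rate).
Total = 1 * 26 = 26

26


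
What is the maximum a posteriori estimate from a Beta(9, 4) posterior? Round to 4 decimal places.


The MAP estimate equals the mode of the distribution.
Mode of Beta(a,b) = (a-1)/(a+b-2)
= 8/11
= 0.7273

0.7273


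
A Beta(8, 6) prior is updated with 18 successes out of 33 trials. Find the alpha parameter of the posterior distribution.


In the Beta-Binomial conjugate update:
alpha_post = alpha_prior + successes
= 8 + 18
= 26

26


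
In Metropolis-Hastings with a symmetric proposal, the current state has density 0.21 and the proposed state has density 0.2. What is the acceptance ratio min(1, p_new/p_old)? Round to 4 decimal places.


Ratio = p_new / p_old = 0.2 / 0.21 = 0.9524
Acceptance = min(1, 0.9524) = 0.9524

0.9524


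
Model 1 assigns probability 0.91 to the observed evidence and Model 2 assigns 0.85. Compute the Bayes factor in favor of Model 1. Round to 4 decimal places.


BF = P(data|M1) / P(data|M2)
= 0.91 / 0.85 = 1.0706

1.0706


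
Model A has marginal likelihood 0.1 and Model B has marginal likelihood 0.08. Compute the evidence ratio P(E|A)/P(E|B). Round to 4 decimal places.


Evidence ratio = P(E|A) / P(E|B)
= 0.1 / 0.08
= 1.25

1.25


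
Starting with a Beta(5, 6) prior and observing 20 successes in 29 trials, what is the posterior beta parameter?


Posterior beta = prior beta + failures
Failures = 29 - 20 = 9
beta_post = 6 + 9 = 15

15


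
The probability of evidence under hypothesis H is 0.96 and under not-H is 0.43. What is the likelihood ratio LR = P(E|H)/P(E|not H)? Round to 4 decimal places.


LR = 0.96 / 0.43
= 2.2326

2.2326


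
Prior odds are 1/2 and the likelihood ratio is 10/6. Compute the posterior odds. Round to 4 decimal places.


Posterior odds = prior odds * likelihood ratio
= (1/2) * (10/6)
= 10 / 12
= 0.8333

0.8333


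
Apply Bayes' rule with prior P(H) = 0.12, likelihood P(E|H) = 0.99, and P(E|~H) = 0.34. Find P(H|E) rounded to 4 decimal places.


Step 1: Compute marginal P(E) = P(E|H)P(H) + P(E|~H)P(~H)
= 0.99*0.12 + 0.34*0.88 = 0.418
Step 2: P(H|E) = P(E|H)P(H)/P(E) = 0.1188/0.418
= 0.2842

0.2842


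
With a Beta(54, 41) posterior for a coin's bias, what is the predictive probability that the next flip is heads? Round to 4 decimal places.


The predictive probability equals the posterior mean.
P(next = heads) = alpha / (alpha + beta)
= 54 / 95 = 0.5684

0.5684


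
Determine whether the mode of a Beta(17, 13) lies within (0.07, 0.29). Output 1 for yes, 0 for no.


First find the mode: (a-1)/(a+b-2) = 0.5714
Is 0.5714 in (0.07, 0.29)? 0

0


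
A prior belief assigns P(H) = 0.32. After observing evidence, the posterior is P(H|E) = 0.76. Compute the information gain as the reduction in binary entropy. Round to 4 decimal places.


H(prior) = -0.32*log2(0.32) - 0.68*log2(0.68)
= 0.9044
H(post) = -0.76*log2(0.76) - 0.24*log2(0.24)
= 0.795
IG = 0.9044 - 0.795 = 0.1093

0.1093


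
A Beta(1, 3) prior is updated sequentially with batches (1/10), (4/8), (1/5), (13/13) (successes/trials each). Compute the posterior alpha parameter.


Sequential conjugate updating is equivalent to a single batch update.
Total successes across all batches = 19
alpha_posterior = alpha_prior + total_successes = 1 + 19
= 20

20


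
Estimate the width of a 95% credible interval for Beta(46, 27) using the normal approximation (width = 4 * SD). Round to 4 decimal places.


For Beta(a,b): Var = ab/((a+b)^2(a+b+1))
Var = 0.0031, SD = 0.0561
Approximate 95% CI width = 4 * 0.0561 = 0.2245

0.2245


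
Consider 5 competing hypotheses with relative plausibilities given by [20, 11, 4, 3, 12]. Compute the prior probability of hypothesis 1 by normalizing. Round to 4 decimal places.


Sum of weights = 20 + 11 + 4 + 3 + 12 = 50
Normalized prior for H1 = 20 / 50
= 0.4

0.4


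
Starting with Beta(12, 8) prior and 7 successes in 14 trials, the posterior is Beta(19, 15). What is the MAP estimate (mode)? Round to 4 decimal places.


The mode of Beta(a, b) when a > 1 and b > 1 is (a-1)/(a+b-2)
= (19 - 1) / (19 + 15 - 2)
= 18 / 32
= 0.5625

0.5625


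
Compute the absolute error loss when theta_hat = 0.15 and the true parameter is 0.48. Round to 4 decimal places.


L = |theta_hat - theta_true|
= |0.15 - 0.48| = 0.33

0.33


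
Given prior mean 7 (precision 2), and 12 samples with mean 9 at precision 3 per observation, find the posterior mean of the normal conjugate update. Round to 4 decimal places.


The posterior mean is a precision-weighted average of prior and data.
Post. prec. = 2 + 36 = 38
Post. mean = (14 + 324)/38 = 338/38 = 8.8947

8.8947


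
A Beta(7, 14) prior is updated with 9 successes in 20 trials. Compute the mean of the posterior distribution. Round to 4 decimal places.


After update: Beta(16, 25)
Mean = 16 / (16 + 25) = 16 / 41
= 0.3902

0.3902


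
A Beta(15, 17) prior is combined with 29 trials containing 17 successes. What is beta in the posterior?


In conjugate updating:
beta_posterior = beta_prior + (n - k)
= 17 + (29 - 17)
= 17 + 12 = 29

29


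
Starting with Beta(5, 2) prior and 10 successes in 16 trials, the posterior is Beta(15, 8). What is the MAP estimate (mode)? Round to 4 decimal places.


The mode of Beta(a, b) when a > 1 and b > 1 is (a-1)/(a+b-2)
= (15 - 1) / (15 + 8 - 2)
= 14 / 21
= 0.6667

0.6667


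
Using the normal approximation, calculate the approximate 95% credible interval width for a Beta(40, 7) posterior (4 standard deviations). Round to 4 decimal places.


Var(Beta) = 40*7/(47^2 * 48) = 0.0026
SD = 0.0514
Width ~ 4*SD = 0.2056

0.2056


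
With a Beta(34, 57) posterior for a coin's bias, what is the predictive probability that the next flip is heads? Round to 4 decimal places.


The predictive probability equals the posterior mean.
P(next = heads) = alpha / (alpha + beta)
= 34 / 91 = 0.3736

0.3736


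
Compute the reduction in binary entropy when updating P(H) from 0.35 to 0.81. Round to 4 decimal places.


H_before = -p*log2(p) - (1-p)*log2(1-p) for p=0.35: 0.9341
H_after for p=0.81: 0.7015
Reduction = 0.9341 - 0.7015 = 0.2326

0.2326


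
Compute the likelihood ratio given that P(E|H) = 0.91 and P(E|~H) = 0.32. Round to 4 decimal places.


LR = P(E|H) / P(E|~H)
= 0.91 / 0.32 = 2.8438

2.8438


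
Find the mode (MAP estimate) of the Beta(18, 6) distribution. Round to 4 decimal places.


For Beta(a,b) with a,b > 1:
Mode = (a-1)/(a+b-2) = (18-1)/(24-2)
= 17/22 = 0.7727

0.7727


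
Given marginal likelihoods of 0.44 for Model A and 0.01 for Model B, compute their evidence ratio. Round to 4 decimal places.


Ratio = ML(A) / ML(B) = 0.44/0.01
= 44.0

44.0


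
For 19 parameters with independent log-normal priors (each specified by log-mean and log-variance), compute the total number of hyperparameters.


A log-normal prior has 2 hyperparameters per parameter.
Total = 19 * 2 = 38

38


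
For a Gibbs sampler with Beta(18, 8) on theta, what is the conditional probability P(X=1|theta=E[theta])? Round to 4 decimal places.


E[theta] = 18/(18+8) = 0.6923
P(X=1|theta) = theta = 0.6923

0.6923


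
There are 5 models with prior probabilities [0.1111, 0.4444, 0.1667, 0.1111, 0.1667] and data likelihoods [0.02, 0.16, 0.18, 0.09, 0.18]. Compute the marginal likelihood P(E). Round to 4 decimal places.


P(E) = sum over models of P(M_i) * P(E|M_i)
= 0.1111*0.02 + 0.4444*0.16 + 0.1667*0.18 + 0.1111*0.09 + 0.1667*0.18
= 0.1433

0.1433


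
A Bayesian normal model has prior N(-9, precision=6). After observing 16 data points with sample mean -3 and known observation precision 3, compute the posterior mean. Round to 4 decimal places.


Posterior mean = (prior_precision * prior_mean + n * data_precision * data_mean) / (prior_precision + n * data_precision)
Numerator = 6*-9 + 16*3*-3 = -198
Denominator = 6 + 16*3 = 54
Posterior mean = -3.6667

-3.6667


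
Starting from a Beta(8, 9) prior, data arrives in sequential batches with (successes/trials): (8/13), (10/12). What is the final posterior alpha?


In sequential Bayesian updating, we sum all successes.
Total successes = 18
Final alpha = 8 + 18 = 26

26


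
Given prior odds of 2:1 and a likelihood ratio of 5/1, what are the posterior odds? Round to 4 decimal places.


Posterior odds = prior odds * LR
Prior odds = 2/1 = 2.0
LR = 5/1 = 5.0
Posterior odds = 2.0 * 5.0 = 10.0

10.0


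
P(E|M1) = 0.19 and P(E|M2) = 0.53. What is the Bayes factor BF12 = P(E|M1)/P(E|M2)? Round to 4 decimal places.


Bayes factor BF12 = P(E|M1) / P(E|M2)
= 0.19 / 0.53
= 0.3585

0.3585


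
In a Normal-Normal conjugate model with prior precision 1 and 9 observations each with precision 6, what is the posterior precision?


Posterior precision = prior precision + n * observation precision
= 1 + 9 * 6
= 1 + 54 = 55

55


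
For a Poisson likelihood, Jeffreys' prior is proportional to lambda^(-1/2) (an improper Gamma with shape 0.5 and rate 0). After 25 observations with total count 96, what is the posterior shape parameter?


Jeffreys' prior for Poisson is proportional to lambda^(-1/2).
Posterior is Gamma(0.5 + S, 0 + n) = Gamma(0.5 + 96, 25).
Posterior shape = 0.5 + S = 0.5 + 96 = 96.5

96.5


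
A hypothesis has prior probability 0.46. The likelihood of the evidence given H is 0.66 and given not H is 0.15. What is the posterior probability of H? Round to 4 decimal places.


Using Bayes' theorem:
P(E) = 0.46 * 0.66 + 0.54 * 0.15
P(E) = 0.3846
P(H|E) = (0.46 * 0.66) / 0.3846 = 0.7894

0.7894


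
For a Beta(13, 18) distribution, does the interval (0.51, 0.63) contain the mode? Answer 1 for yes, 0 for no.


Mode of Beta(a,b) = (a-1)/(a+b-2)
= (13-1)/(13+18-2) = 0.4138
Check: 0.51 <= 0.4138 <= 0.63?
Result: 0

0


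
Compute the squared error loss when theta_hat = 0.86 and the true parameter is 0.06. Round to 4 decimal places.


L = (theta_hat - theta_true)^2
= (0.86 - 0.06)^2
= 0.8^2 = 0.64

0.64


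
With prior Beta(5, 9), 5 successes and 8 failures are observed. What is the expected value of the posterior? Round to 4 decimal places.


Posterior = Beta(10, 17)
E[theta] = alpha/(alpha+beta)
= 10/27 = 0.3704

0.3704


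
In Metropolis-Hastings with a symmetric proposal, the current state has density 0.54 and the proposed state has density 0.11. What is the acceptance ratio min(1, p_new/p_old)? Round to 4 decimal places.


Ratio = p_new / p_old = 0.11 / 0.54 = 0.2037
Acceptance = min(1, 0.2037) = 0.2037

0.2037


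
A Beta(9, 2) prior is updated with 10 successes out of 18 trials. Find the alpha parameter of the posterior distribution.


In the Beta-Binomial conjugate update:
alpha_post = alpha_prior + successes
= 9 + 10
= 19

19


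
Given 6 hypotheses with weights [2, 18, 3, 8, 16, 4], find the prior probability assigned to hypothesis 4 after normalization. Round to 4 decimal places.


To normalize, divide each weight by the sum of all weights.
Sum = 51
Prior(H4) = 8/51 = 0.1569

0.1569


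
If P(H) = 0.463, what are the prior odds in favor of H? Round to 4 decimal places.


Prior odds = P(H) / (1 - P(H))
= 0.463 / 0.537
= 0.8622

0.8622


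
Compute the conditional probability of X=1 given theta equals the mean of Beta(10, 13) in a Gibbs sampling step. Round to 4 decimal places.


Mean of Beta(10, 13) = 0.4348
P(X=1 | theta=0.4348) = 0.4348

0.4348


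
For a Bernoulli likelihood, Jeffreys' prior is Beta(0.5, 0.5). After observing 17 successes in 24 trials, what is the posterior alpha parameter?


Jeffreys' prior for Bernoulli is Beta(0.5, 0.5).
Posterior is Beta(0.5 + k, 0.5 + n - k).
Posterior alpha = 0.5 + k = 0.5 + 17 = 17.5

17.5


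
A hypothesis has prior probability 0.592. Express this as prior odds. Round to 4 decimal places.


Odds = P(H) / P(not H) = 0.592 / 0.408
= 1.451

1.451


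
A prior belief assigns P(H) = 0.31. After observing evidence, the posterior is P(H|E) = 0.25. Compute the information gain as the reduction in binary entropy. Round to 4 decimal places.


H(prior) = -0.31*log2(0.31) - 0.69*log2(0.69)
= 0.8932
H(post) = -0.25*log2(0.25) - 0.75*log2(0.75)
= 0.8113
IG = 0.8932 - 0.8113 = 0.0819

0.0819


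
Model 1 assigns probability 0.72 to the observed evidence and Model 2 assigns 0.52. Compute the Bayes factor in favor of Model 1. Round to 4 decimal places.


BF = P(data|M1) / P(data|M2)
= 0.72 / 0.52 = 1.3846

1.3846


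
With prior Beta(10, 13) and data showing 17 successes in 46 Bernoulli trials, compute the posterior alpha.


Conjugate update: alpha_posterior = alpha_prior + k
= 10 + 17 = 27

27


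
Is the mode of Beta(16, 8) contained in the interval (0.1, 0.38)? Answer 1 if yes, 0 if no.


Mode = (a-1)/(a+b-2) = 15/22 = 0.6818
Interval: (0.1, 0.38)
Contains mode? 0

0


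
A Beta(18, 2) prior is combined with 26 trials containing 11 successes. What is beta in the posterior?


In conjugate updating:
beta_posterior = beta_prior + (n - k)
= 2 + (26 - 11)
= 2 + 15 = 17

17


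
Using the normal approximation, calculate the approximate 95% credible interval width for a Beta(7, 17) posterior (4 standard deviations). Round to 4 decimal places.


Var(Beta) = 7*17/(24^2 * 25) = 0.0083
SD = 0.0909
Width ~ 4*SD = 0.3636

0.3636


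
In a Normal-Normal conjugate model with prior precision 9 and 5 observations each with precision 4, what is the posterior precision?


Posterior precision = prior precision + n * observation precision
= 9 + 5 * 4
= 9 + 20 = 29

29


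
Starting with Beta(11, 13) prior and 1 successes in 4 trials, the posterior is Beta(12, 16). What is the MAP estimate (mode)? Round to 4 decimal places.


The mode of Beta(a, b) when a > 1 and b > 1 is (a-1)/(a+b-2)
= (12 - 1) / (12 + 16 - 2)
= 11 / 26
= 0.4231

0.4231


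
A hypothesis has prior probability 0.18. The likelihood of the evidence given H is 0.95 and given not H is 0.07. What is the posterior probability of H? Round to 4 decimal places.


Using Bayes' theorem:
P(E) = 0.18 * 0.95 + 0.82 * 0.07
P(E) = 0.2284
P(H|E) = (0.18 * 0.95) / 0.2284 = 0.7487

0.7487


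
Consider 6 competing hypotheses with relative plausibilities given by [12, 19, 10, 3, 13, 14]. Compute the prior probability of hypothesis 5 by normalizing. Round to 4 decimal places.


Sum of weights = 12 + 19 + 10 + 3 + 13 + 14 = 71
Normalized prior for H5 = 13 / 71
= 0.1831

0.1831


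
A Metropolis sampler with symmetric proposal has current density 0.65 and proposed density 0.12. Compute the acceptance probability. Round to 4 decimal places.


For symmetric proposals, acceptance = min(1, pi(x*)/pi(x))
= min(1, 0.12/0.65)
= min(1, 0.1846) = 0.1846

0.1846


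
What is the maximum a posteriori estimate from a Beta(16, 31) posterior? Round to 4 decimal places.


The MAP estimate equals the mode of the distribution.
Mode of Beta(a,b) = (a-1)/(a+b-2)
= 15/45
= 0.3333

0.3333


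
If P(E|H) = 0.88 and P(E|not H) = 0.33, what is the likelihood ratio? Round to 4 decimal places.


Likelihood ratio = P(E|H) / P(E|not H)
= 0.88 / 0.33
= 2.6667

2.6667


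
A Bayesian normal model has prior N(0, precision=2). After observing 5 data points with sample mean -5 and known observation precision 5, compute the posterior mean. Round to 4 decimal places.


Posterior mean = (prior_precision * prior_mean + n * data_precision * data_mean) / (prior_precision + n * data_precision)
Numerator = 2*0 + 5*5*-5 = -125
Denominator = 2 + 5*5 = 27
Posterior mean = -4.6296

-4.6296


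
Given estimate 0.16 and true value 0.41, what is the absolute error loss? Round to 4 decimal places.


Absolute error = |estimate - true|
= |-0.25| = 0.25

0.25


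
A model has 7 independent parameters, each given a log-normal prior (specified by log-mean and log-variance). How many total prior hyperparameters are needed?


Each log-normal prior needs 2 hyperparameters (log-mean and log-variance).
Total = 2 * 7 = 14

14


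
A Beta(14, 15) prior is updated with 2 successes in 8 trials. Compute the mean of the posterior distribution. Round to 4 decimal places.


After update: Beta(16, 21)
Mean = 16 / (16 + 21) = 16 / 37
= 0.4324

0.4324


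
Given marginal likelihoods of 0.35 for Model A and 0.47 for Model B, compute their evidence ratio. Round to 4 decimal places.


Ratio = ML(A) / ML(B) = 0.35/0.47
= 0.7447

0.7447


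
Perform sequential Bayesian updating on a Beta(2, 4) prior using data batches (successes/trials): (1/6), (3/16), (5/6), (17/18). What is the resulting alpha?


Accumulate successes: 26
Posterior alpha = prior alpha + sum of successes
= 2 + 26 = 28

28


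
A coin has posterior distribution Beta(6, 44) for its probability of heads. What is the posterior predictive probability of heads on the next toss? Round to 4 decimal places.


Posterior predictive = E[theta] = alpha/(alpha+beta)
= 6/50
= 0.12

0.12


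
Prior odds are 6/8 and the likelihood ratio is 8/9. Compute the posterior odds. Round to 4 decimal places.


Posterior odds = prior odds * likelihood ratio
= (6/8) * (8/9)
= 48 / 72
= 0.6667

0.6667


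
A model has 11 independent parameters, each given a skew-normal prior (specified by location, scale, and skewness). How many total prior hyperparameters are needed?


Each skew-normal prior needs 3 hyperparameters (location, scale, and skewness).
Total = 3 * 11 = 33

33


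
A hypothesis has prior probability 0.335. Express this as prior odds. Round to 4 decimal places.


Odds = P(H) / P(not H) = 0.335 / 0.665
= 0.5038

0.5038


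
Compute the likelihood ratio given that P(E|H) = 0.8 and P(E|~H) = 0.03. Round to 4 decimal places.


LR = P(E|H) / P(E|~H)
= 0.8 / 0.03 = 26.6667

26.6667


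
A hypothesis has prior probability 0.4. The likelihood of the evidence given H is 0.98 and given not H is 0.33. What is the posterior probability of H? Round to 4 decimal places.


Using Bayes' theorem:
P(E) = 0.4 * 0.98 + 0.6 * 0.33
P(E) = 0.59
P(H|E) = (0.4 * 0.98) / 0.59 = 0.6644

0.6644


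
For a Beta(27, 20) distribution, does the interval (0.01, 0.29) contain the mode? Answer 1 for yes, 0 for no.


Mode of Beta(a,b) = (a-1)/(a+b-2)
= (27-1)/(27+20-2) = 0.5778
Check: 0.01 <= 0.5778 <= 0.29?
Result: 0

0


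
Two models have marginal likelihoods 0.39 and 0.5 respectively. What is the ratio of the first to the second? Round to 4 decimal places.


Evidence ratio = 0.39 / 0.5
= 0.78

0.78


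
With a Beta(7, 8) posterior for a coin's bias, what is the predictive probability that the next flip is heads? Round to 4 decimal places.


The predictive probability equals the posterior mean.
P(next = heads) = alpha / (alpha + beta)
= 7 / 15 = 0.4667

0.4667


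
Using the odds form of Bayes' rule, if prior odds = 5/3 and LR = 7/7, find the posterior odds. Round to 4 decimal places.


Bayes' rule in odds form: posterior odds = prior odds * LR
= (5 * 7) / (3 * 7)
= 35/21 = 1.6667

1.6667


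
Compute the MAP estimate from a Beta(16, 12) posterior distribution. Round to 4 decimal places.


MAP = mode of Beta distribution
= (alpha - 1)/(alpha + beta - 2)
= (16-1)/(16+12-2)
= 15/26 = 0.5769

0.5769


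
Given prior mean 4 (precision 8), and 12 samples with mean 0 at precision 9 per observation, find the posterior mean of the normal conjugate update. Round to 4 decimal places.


The posterior mean is a precision-weighted average of prior and data.
Post. prec. = 8 + 108 = 116
Post. mean = (32 + 0)/116 = 32/116 = 0.2759

0.2759


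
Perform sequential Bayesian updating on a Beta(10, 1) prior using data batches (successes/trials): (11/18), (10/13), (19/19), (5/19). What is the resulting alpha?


Accumulate successes: 45
Posterior alpha = prior alpha + sum of successes
= 10 + 45 = 55

55


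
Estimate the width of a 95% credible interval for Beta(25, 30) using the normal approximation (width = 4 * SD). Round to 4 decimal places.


For Beta(a,b): Var = ab/((a+b)^2(a+b+1))
Var = 0.0044, SD = 0.0665
Approximate 95% CI width = 4 * 0.0665 = 0.2662

0.2662


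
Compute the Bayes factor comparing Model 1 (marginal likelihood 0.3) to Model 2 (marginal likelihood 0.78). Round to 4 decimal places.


BF12 = marginal likelihood of M1 / marginal likelihood of M2
= 0.3/0.78
= 0.3846

0.3846


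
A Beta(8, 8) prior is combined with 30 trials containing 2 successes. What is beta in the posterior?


In conjugate updating:
beta_posterior = beta_prior + (n - k)
= 8 + (30 - 2)
= 8 + 28 = 36

36


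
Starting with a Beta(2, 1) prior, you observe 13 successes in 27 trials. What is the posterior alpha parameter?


For a Beta-Binomial conjugate model:
Posterior alpha = prior alpha + number of successes
= 2 + 13 = 15

15


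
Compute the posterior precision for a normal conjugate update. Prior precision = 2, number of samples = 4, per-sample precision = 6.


tau_post = tau_0 + n * tau
= 2 + 4 * 6 = 26

26


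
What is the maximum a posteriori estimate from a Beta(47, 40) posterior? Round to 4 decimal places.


The MAP estimate equals the mode of the distribution.
Mode of Beta(a,b) = (a-1)/(a+b-2)
= 46/85
= 0.5412

0.5412


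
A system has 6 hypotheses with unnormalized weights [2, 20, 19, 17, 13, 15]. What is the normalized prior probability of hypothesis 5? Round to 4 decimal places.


The normalized prior is the weight divided by the total.
Total weight = 86
P(H5) = 13 / 86 = 0.1512

0.1512


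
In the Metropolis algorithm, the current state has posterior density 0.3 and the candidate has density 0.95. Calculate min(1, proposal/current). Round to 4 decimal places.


Ratio = 0.95/0.3 = 3.1667
Acceptance probability = min(1, 3.1667)
= 1.0

1.0


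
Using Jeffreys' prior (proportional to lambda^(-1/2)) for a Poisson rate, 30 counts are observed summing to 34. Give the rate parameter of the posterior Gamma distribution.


Conjugate update: Gamma(prior_shape + S, prior_rate + n).
Prior shape = 0.5, prior rate = 0.
Posterior rate = 0 + n = 30

30.0


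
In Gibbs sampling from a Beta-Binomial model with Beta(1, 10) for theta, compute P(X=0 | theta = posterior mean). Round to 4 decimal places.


Posterior mean = alpha/(alpha+beta) = 1/11 = 0.0909
P(X=0|theta=mean) = 1 - theta = 0.9091

0.9091


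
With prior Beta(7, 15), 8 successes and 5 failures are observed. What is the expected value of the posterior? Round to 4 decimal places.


Posterior = Beta(15, 20)
E[theta] = alpha/(alpha+beta)
= 15/35 = 0.4286

0.4286


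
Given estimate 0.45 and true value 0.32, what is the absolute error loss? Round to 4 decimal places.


Absolute error = |estimate - true|
= |0.13| = 0.13

0.13


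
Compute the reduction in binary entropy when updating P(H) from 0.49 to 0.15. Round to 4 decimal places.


H_before = -p*log2(p) - (1-p)*log2(1-p) for p=0.49: 0.9997
H_after for p=0.15: 0.6098
Reduction = 0.9997 - 0.6098 = 0.3899

0.3899


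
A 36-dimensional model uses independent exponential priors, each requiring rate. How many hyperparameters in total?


Per parameter: 1 (rate).
Total = 36 * 1 = 36

36


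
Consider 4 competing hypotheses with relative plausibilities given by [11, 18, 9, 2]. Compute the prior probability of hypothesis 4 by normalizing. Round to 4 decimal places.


Sum of weights = 11 + 18 + 9 + 2 = 40
Normalized prior for H4 = 2 / 40
= 0.05

0.05


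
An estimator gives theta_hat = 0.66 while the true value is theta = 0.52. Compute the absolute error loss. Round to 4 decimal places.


The absolute error loss is |theta_hat - theta|
= |0.66 - 0.52|
= 0.14

0.14


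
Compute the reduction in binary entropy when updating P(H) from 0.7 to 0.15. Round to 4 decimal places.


H_before = -p*log2(p) - (1-p)*log2(1-p) for p=0.7: 0.8813
H_after for p=0.15: 0.6098
Reduction = 0.8813 - 0.6098 = 0.2715

0.2715


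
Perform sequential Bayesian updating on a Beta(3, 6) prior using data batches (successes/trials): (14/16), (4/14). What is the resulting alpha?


Accumulate successes: 18
Posterior alpha = prior alpha + sum of successes
= 3 + 18 = 21

21


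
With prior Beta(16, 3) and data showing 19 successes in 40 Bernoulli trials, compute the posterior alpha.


Conjugate update: alpha_posterior = alpha_prior + k
= 16 + 19 = 35

35


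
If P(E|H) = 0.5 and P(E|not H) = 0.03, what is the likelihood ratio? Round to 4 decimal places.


Likelihood ratio = P(E|H) / P(E|not H)
= 0.5 / 0.03
= 16.6667

16.6667


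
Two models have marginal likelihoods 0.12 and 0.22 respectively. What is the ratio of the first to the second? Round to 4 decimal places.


Evidence ratio = 0.12 / 0.22
= 0.5455

0.5455


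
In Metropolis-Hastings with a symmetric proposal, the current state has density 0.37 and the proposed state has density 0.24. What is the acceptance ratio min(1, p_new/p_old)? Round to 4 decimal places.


Ratio = p_new / p_old = 0.24 / 0.37 = 0.6486
Acceptance = min(1, 0.6486) = 0.6486

0.6486


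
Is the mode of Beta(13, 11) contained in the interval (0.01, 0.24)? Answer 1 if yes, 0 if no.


Mode = (a-1)/(a+b-2) = 12/22 = 0.5455
Interval: (0.01, 0.24)
Contains mode? 0

0


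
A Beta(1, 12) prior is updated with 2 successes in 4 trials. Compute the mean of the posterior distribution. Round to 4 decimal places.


After update: Beta(3, 14)
Mean = 3 / (3 + 14) = 3 / 17
= 0.1765

0.1765


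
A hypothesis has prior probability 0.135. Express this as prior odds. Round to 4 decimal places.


Odds = P(H) / P(not H) = 0.135 / 0.865
= 0.1561

0.1561


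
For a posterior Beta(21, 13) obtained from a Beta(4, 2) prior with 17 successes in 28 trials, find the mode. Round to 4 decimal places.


Mode = (alpha - 1) / (alpha + beta - 2)
= 20 / 32
= 0.625

0.625


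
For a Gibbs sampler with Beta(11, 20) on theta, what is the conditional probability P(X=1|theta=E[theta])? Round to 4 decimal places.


E[theta] = 11/(11+20) = 0.3548
P(X=1|theta) = theta = 0.3548

0.3548


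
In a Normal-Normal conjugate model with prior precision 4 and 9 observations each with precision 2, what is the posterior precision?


Posterior precision = prior precision + n * observation precision
= 4 + 9 * 2
= 4 + 18 = 22

22


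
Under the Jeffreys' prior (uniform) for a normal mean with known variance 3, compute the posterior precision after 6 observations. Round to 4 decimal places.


Prior precision = 0 (flat prior).
Post. prec. = 0 + n/var = 6/3 = 2.0

2.0


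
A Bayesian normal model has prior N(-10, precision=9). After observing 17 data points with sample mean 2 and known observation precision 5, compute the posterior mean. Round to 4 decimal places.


Posterior mean = (prior_precision * prior_mean + n * data_precision * data_mean) / (prior_precision + n * data_precision)
Numerator = 9*-10 + 17*5*2 = 80
Denominator = 9 + 17*5 = 94
Posterior mean = 0.8511

0.8511


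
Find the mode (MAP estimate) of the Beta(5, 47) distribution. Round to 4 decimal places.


For Beta(a,b) with a,b > 1:
Mode = (a-1)/(a+b-2) = (5-1)/(52-2)
= 4/50 = 0.08

0.08


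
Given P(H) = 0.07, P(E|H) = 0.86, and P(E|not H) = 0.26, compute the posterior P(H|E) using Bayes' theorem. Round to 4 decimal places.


By Bayes' theorem: P(H|E) = P(E|H)*P(H) / P(E)
P(E) = P(E|H)*P(H) + P(E|not H)*P(not H)
P(E) = 0.86*0.07 + 0.26*0.93 = 0.302
P(H|E) = 0.86*0.07 / 0.302 = 0.1993

0.1993


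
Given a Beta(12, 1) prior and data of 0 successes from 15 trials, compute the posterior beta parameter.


Number of failures = 15 - 0 = 15
Posterior beta = 1 + 15 = 16

16


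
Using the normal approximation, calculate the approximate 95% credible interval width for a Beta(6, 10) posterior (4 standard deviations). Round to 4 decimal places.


Var(Beta) = 6*10/(16^2 * 17) = 0.0138
SD = 0.1174
Width ~ 4*SD = 0.4697

0.4697


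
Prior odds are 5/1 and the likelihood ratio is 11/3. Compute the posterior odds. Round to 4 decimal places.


Posterior odds = prior odds * likelihood ratio
= (5/1) * (11/3)
= 55 / 3
= 18.3333

18.3333


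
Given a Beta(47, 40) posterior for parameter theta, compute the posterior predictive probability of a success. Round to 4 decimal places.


For a Beta-Bernoulli model, the predictive probability is the mean:
P(success) = 47/(47+40) = 47/87 = 0.5402

0.5402


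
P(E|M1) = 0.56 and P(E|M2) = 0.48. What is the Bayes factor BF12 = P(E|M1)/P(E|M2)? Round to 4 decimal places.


Bayes factor BF12 = P(E|M1) / P(E|M2)
= 0.56 / 0.48
= 1.1667

1.1667


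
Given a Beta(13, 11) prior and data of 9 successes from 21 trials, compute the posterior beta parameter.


Number of failures = 21 - 9 = 12
Posterior beta = 11 + 12 = 23

23


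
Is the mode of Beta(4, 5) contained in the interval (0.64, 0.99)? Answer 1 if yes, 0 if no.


Mode = (a-1)/(a+b-2) = 3/7 = 0.4286
Interval: (0.64, 0.99)
Contains mode? 0

0


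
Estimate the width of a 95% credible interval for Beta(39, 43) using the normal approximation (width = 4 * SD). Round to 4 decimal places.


For Beta(a,b): Var = ab/((a+b)^2(a+b+1))
Var = 0.003, SD = 0.0548
Approximate 95% CI width = 4 * 0.0548 = 0.2193

0.2193


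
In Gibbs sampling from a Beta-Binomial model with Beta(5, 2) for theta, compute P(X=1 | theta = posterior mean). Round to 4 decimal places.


Posterior mean = alpha/(alpha+beta) = 5/7 = 0.7143
P(X=1|theta=mean) = theta = 0.7143

0.7143


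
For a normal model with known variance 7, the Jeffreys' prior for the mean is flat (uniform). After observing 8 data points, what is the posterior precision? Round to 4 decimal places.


Jeffreys' prior for normal mean (known variance) is flat.
Prior precision = 0.
Posterior precision = prior_prec + n/sigma^2 = 0 + 8/7
= 1.1429

1.1429


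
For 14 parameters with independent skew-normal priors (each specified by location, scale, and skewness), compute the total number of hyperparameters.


A skew-normal prior has 3 hyperparameters per parameter.
Total = 14 * 3 = 42

42
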